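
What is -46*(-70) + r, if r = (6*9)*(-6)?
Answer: 2896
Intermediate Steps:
r = -324 (r = 54*(-6) = -324)
-46*(-70) + r = -46*(-70) - 324 = 3220 - 324 = 2896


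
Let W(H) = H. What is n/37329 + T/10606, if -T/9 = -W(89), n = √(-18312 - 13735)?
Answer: 801/10606 + I*√32047/37329 ≈ 0.075523 + 0.0047956*I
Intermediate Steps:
n = I*√32047 (n = √(-32047) = I*√32047 ≈ 179.02*I)
T = 801 (T = -(-9)*89 = -9*(-89) = 801)
n/37329 + T/10606 = (I*√32047)/37329 + 801/10606 = (I*√32047)*(1/37329) + 801*(1/10606) = I*√32047/37329 + 801/10606 = 801/10606 + I*√32047/37329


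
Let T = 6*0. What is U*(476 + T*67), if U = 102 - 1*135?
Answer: -15708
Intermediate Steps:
T = 0
U = -33 (U = 102 - 135 = -33)
U*(476 + T*67) = -33*(476 + 0*67) = -33*(476 + 0) = -33*476 = -15708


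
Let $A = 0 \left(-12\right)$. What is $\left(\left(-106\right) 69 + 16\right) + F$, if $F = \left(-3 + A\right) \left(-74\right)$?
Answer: $-7076$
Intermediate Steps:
$A = 0$
$F = 222$ ($F = \left(-3 + 0\right) \left(-74\right) = \left(-3\right) \left(-74\right) = 222$)
$\left(\left(-106\right) 69 + 16\right) + F = \left(\left(-106\right) 69 + 16\right) + 222 = \left(-7314 + 16\right) + 222 = -7298 + 222 = -7076$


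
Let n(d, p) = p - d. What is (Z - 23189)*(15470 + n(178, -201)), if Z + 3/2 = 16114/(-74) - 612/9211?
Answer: -240783557248619/681614 ≈ -3.5325e+8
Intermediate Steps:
Z = -149493763/681614 (Z = -3/2 + (16114/(-74) - 612/9211) = -3/2 + (16114*(-1/74) - 612*1/9211) = -3/2 + (-8057/37 - 612/9211) = -3/2 - 74235671/340807 = -149493763/681614 ≈ -219.32)
(Z - 23189)*(15470 + n(178, -201)) = (-149493763/681614 - 23189)*(15470 + (-201 - 1*178)) = -15955440809*(15470 + (-201 - 178))/681614 = -15955440809*(15470 - 379)/681614 = -15955440809/681614*15091 = -240783557248619/681614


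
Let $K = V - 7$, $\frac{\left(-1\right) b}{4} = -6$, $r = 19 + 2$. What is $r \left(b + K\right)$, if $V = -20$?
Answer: $-63$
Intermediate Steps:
$r = 21$
$b = 24$ ($b = \left(-4\right) \left(-6\right) = 24$)
$K = -27$ ($K = -20 - 7 = -27$)
$r \left(b + K\right) = 21 \left(24 - 27\right) = 21 \left(-3\right) = -63$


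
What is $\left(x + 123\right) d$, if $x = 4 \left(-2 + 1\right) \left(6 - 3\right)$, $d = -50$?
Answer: $-5550$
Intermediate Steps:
$x = -12$ ($x = 4 \left(-1\right) 3 = \left(-4\right) 3 = -12$)
$\left(x + 123\right) d = \left(-12 + 123\right) \left(-50\right) = 111 \left(-50\right) = -5550$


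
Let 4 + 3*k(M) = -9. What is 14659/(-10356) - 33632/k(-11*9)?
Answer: 1044688409/134628 ≈ 7759.8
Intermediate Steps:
k(M) = -13/3 (k(M) = -4/3 + (⅓)*(-9) = -4/3 - 3 = -13/3)
14659/(-10356) - 33632/k(-11*9) = 14659/(-10356) - 33632/(-13/3) = 14659*(-1/10356) - 33632*(-3/13) = -14659/10356 + 100896/13 = 1044688409/134628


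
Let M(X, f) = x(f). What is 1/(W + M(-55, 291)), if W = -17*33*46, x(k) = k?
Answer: -1/25515 ≈ -3.9193e-5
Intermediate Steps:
W = -25806 (W = -561*46 = -25806)
M(X, f) = f
1/(W + M(-55, 291)) = 1/(-25806 + 291) = 1/(-25515) = -1/25515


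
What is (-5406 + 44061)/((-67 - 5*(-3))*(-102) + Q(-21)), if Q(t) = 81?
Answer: 2577/359 ≈ 7.1783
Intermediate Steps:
(-5406 + 44061)/((-67 - 5*(-3))*(-102) + Q(-21)) = (-5406 + 44061)/((-67 - 5*(-3))*(-102) + 81) = 38655/((-67 + 15)*(-102) + 81) = 38655/(-52*(-102) + 81) = 38655/(5304 + 81) = 38655/5385 = 38655*(1/5385) = 2577/359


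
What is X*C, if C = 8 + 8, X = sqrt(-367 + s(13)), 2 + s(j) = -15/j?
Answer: 32*I*sqrt(15639)/13 ≈ 307.83*I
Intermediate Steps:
s(j) = -2 - 15/j
X = 2*I*sqrt(15639)/13 (X = sqrt(-367 + (-2 - 15/13)) = sqrt(-367 - 41/13) = sqrt(-4812/13) = 2*I*sqrt(15639)/13 ≈ 19.239*I)
C = 16
X*C = (2*I*sqrt(15639)/13)*16 = 32*I*sqrt(15639)/13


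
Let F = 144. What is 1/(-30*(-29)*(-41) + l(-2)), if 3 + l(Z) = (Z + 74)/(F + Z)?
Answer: -71/2532747 ≈ -2.8033e-5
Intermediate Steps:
l(Z) = -3 + (74 + Z)/(144 + Z) (l(Z) = -3 + (Z + 74)/(144 + Z) = -3 + (74 + Z)/(144 + Z))
1/(-30*(-29)*(-41) + l(-2)) = 1/(-30*(-29)*(-41) + 2*(-179 - 1*(-2))/(144 - 2)) = 1/(870*(-41) + 2*(-179 + 2)/142) = 1/(-35670 + 2*(1/142)*(-177)) = 1/(-35670 - 177/71) = 1/(-2532747/71) = -71/2532747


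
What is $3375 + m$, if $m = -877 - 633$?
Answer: $1865$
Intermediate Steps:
$m = -1510$ ($m = -877 - 633 = -1510$)
$3375 + m = 3375 - 1510 = 1865$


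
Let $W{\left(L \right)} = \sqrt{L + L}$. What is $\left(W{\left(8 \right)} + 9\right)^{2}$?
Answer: $169$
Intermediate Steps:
$W{\left(L \right)} = \sqrt{2} \sqrt{L}$ ($W{\left(L \right)} = \sqrt{2 L} = \sqrt{2} \sqrt{L}$)
$\left(W{\left(8 \right)} + 9\right)^{2} = \left(\sqrt{2} \sqrt{8} + 9\right)^{2} = \left(\sqrt{2} \cdot 2 \sqrt{2} + 9\right)^{2} = \left(4 + 9\right)^{2} = 13^{2} = 169$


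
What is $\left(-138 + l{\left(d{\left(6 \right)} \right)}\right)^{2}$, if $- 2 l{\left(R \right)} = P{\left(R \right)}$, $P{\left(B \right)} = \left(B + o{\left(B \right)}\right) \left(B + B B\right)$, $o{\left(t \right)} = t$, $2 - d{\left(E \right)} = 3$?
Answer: $19044$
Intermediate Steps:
$d{\left(E \right)} = -1$ ($d{\left(E \right)} = 2 - 3 = -1$)
$P{\left(B \right)} = 2 B \left(B + B^{2}\right)$ ($P{\left(B \right)} = \left(B + B\right) \left(B + B B\right) = 2 B \left(B + B^{2}\right)$)
$l{\left(R \right)} = - R^{2} \left(1 + R\right)$ ($l{\left(R \right)} = - \frac{2 R^{2} \left(1 + R\right)}{2} = - R^{2} \left(1 + R\right)$)
$\left(-138 + l{\left(d{\left(6 \right)} \right)}\right)^{2} = \left(-138 - \left(-1\right)^{2} \left(1 - 1\right)\right)^{2} = \left(-138 - 1 \cdot 0\right)^{2} = \left(-138 + 0\right)^{2} = \left(-138\right)^{2} = 19044$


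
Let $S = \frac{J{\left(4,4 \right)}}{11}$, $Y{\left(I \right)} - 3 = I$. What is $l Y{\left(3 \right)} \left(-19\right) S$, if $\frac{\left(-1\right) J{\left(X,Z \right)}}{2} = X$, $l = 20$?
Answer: $\frac{18240}{11} \approx 1658.2$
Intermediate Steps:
$J{\left(X,Z \right)} = - 2 X$
$Y{\left(I \right)} = 3 + I$
$S = - \frac{8}{11}$ ($S = \frac{\left(-2\right) 4}{11} = \left(-8\right) \frac{1}{11} = - \frac{8}{11} \approx -0.72727$)
$l Y{\left(3 \right)} \left(-19\right) S = 20 \left(3 + 3\right) \left(-19\right) \left(- \frac{8}{11}\right) = 20 \cdot 6 \left(-19\right) \left(- \frac{8}{11}\right) = 120 \left(-19\right) \left(- \frac{8}{11}\right) = \left(-2280\right) \left(- \frac{8}{11}\right) = \frac{18240}{11}$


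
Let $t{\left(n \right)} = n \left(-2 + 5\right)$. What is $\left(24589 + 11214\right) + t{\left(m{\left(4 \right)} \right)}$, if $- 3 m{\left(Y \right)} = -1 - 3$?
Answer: $35807$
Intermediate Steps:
$m{\left(Y \right)} = \frac{4}{3}$ ($m{\left(Y \right)} = - \frac{-1 - 3}{3} = \left(- \frac{1}{3}\right) \left(-4\right) = \frac{4}{3}$)
$t{\left(n \right)} = 3 n$ ($t{\left(n \right)} = n 3 = 3 n$)
$\left(24589 + 11214\right) + t{\left(m{\left(4 \right)} \right)} = \left(24589 + 11214\right) + 3 \cdot \frac{4}{3} = 35803 + 4 = 35807$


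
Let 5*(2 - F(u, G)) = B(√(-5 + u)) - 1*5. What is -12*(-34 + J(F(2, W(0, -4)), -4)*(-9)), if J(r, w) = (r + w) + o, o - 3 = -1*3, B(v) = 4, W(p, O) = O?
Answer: 1068/5 ≈ 213.60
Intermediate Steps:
F(u, G) = 11/5 (F(u, G) = 2 - (4 - 1*5)/5 = 2 - (4 - 5)/5 = 2 - ⅕*(-1) = 2 + ⅕ = 11/5)
o = 0 (o = 3 - 1*3 = 3 - 3 = 0)
J(r, w) = r + w (J(r, w) = (r + w) + 0 = r + w)
-12*(-34 + J(F(2, W(0, -4)), -4)*(-9)) = -12*(-34 + (11/5 - 4)*(-9)) = -12*(-34 - 9/5*(-9)) = -12*(-34 + 81/5) = -12*(-89/5) = 1068/5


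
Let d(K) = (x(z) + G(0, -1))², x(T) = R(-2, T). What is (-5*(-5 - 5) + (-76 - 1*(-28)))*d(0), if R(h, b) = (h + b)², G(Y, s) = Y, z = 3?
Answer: 2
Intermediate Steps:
R(h, b) = (b + h)²
x(T) = (-2 + T)² (x(T) = (T - 2)² = (-2 + T)²)
d(K) = 1 (d(K) = ((-2 + 3)² + 0)² = (1² + 0)² = (1 + 0)² = 1² = 1)
(-5*(-5 - 5) + (-76 - 1*(-28)))*d(0) = (-5*(-5 - 5) + (-76 - 1*(-28)))*1 = (-5*(-10) + (-76 + 28))*1 = (50 - 48)*1 = 2*1 = 2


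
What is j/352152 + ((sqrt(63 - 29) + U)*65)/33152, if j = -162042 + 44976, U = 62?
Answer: -51287489/243219648 + 65*sqrt(34)/33152 ≈ -0.19944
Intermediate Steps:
j = -117066
j/352152 + ((sqrt(63 - 29) + U)*65)/33152 = -117066/352152 + ((sqrt(63 - 29) + 62)*65)/33152 = -117066*1/352152 + ((sqrt(34) + 62)*65)*(1/33152) = -19511/58692 + ((62 + sqrt(34))*65)*(1/33152) = -19511/58692 + (4030 + 65*sqrt(34))*(1/33152) = -19511/58692 + (2015/16576 + 65*sqrt(34)/33152) = -51287489/243219648 + 65*sqrt(34)/33152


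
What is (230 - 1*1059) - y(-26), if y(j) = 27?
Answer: -856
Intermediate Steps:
(230 - 1*1059) - y(-26) = (230 - 1*1059) - 1*27 = (230 - 1059) - 27 = -829 - 27 = -856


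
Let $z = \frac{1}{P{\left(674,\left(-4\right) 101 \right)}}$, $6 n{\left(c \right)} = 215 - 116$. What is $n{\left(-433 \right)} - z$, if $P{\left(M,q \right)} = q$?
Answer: $\frac{6667}{404} \approx 16.502$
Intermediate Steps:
$n{\left(c \right)} = \frac{33}{2}$ ($n{\left(c \right)} = \frac{215 - 116}{6} = \frac{1}{6} \cdot 99 = \frac{33}{2}$)
$z = - \frac{1}{404}$ ($z = \frac{1}{\left(-4\right) 101} = \frac{1}{-404} = - \frac{1}{404} \approx -0.0024752$)
$n{\left(-433 \right)} - z = \frac{33}{2} - - \frac{1}{404} = \frac{33}{2} + \frac{1}{404} = \frac{6667}{404}$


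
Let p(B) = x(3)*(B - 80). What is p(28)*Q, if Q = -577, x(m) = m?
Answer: 90012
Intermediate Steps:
p(B) = -240 + 3*B (p(B) = 3*(B - 80) = 3*(-80 + B) = -240 + 3*B)
p(28)*Q = (-240 + 3*28)*(-577) = (-240 + 84)*(-577) = -156*(-577) = 90012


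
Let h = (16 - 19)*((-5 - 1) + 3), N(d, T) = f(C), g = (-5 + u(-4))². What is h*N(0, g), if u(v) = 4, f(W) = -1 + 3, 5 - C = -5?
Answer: 18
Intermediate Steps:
C = 10 (C = 5 - 1*(-5) = 5 + 5 = 10)
f(W) = 2
g = 1 (g = (-5 + 4)² = (-1)² = 1)
N(d, T) = 2
h = 9 (h = -3*(-6 + 3) = -3*(-3) = 9)
h*N(0, g) = 9*2 = 18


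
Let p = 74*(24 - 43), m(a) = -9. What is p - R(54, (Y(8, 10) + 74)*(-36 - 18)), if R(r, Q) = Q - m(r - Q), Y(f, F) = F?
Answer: 3121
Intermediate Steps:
R(r, Q) = 9 + Q (R(r, Q) = Q - 1*(-9) = Q + 9 = 9 + Q)
p = -1406 (p = 74*(-19) = -1406)
p - R(54, (Y(8, 10) + 74)*(-36 - 18)) = -1406 - (9 + (10 + 74)*(-36 - 18)) = -1406 - (9 + 84*(-54)) = -1406 - (9 - 4536) = -1406 - 1*(-4527) = -1406 + 4527 = 3121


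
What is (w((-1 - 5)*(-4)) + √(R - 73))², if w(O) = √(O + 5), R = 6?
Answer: -38 + 2*I*√1943 ≈ -38.0 + 88.159*I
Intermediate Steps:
w(O) = √(5 + O)
(w((-1 - 5)*(-4)) + √(R - 73))² = (√(5 + (-1 - 5)*(-4)) + √(6 - 73))² = (√(5 - 6*(-4)) + √(-67))² = (√(5 + 24) + I*√67)² = (√29 + I*√67)²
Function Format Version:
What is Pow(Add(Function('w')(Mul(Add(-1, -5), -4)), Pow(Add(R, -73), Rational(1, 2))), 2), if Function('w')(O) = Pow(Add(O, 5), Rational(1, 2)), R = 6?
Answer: Add(-38, Mul(2, I, Pow(1943, Rational(1, 2)))) ≈ Add(-38.000, Mul(88.159, I))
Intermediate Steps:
Function('w')(O) = Pow(Add(5, O), Rational(1, 2))
Pow(Add(Function('w')(Mul(Add(-1, -5), -4)), Pow(Add(R, -73), Rational(1, 2))), 2) = Pow(Add(Pow(Add(5, Mul(Add(-1, -5), -4)), Rational(1, 2)), Pow(Add(6, -73), Rational(1, 2))), 2) = Pow(Add(Pow(Add(5, Mul(-6, -4)), Rational(1, 2)), Pow(-67, Rational(1, 2))), 2) = Pow(Add(Pow(Add(5, 24), Rational(1, 2)), Mul(I, Pow(67, Rational(1, 2)))), 2) = Pow(Add(Pow(29, Rational(1, 2)), Mul(I, Pow(67, Rational(1, 2)))), 2)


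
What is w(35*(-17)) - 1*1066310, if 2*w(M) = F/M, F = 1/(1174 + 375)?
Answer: -1965539886101/1843310 ≈ -1.0663e+6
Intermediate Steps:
F = 1/1549 ≈ 0.00064558
w(M) = 1/(3098*M) (w(M) = (1/(1549*M))/2 = 1/(3098*M))
w(35*(-17)) - 1*1066310 = 1/(3098*((35*(-17)))) - 1*1066310 = (1/3098)/(-595) - 1066310 = (1/3098)*(-1/595) - 1066310 = -1/1843310 - 1066310 = -1965539886101/1843310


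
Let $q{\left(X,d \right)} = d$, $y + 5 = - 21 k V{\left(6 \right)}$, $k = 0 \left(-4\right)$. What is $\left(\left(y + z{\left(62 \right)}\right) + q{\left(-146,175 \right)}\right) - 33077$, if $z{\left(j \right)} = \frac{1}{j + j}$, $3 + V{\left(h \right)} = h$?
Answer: $- \frac{4080467}{124} \approx -32907.0$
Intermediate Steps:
$k = 0$
$V{\left(h \right)} = -3 + h$
$z{\left(j \right)} = \frac{1}{2 j}$
$y = -5$ ($y = -5 + \left(-21\right) 0 \left(-3 + 6\right) = -5 + 0 \cdot 3 = -5 + 0 = -5$)
$\left(\left(y + z{\left(62 \right)}\right) + q{\left(-146,175 \right)}\right) - 33077 = \left(\left(-5 + \frac{1}{2 \cdot 62}\right) + 175\right) - 33077 = \left(\left(-5 + \frac{1}{2} \cdot \frac{1}{62}\right) + 175\right) - 33077 = \left(\left(-5 + \frac{1}{124}\right) + 175\right) - 33077 = \left(- \frac{619}{124} + 175\right) - 33077 = \frac{21081}{124} - 33077 = - \frac{4080467}{124}$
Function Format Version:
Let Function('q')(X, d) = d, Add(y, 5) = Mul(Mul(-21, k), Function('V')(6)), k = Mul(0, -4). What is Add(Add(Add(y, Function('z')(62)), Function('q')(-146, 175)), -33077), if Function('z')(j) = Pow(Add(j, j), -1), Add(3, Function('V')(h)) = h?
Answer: Rational(-4080467, 124) ≈ -32907.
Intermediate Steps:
k = 0
Function('V')(h) = Add(-3, h)
Function('z')(j) = Mul(Rational(1, 2), Pow(j, -1)) (Function('z')(j) = Pow(Mul(2, j), -1) = Mul(Rational(1, 2), Pow(j, -1)))
y = -5 (y = Add(-5, Mul(Mul(-21, 0), Add(-3, 6))) = Add(-5, Mul(0, 3)) = Add(-5, 0) = -5)
Add(Add(Add(y, Function('z')(62)), Function('q')(-146, 175)), -33077) = Add(Add(Add(-5, Mul(Rational(1, 2), Pow(62, -1))), 175), -33077) = Add(Add(Add(-5, Mul(Rational(1, 2), Rational(1, 62))), 175), -33077) = Add(Add(Add(-5, Rational(1, 124)), 175), -33077) = Add(Add(Rational(-619, 124), 175), -33077) = Add(Rational(21081, 124), -33077) = Rational(-4080467, 124)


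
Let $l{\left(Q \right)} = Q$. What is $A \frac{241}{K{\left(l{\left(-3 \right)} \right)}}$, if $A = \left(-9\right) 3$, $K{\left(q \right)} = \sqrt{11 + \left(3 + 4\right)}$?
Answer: $- \frac{2169 \sqrt{2}}{2} \approx -1533.7$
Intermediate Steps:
$K{\left(q \right)} = 3 \sqrt{2}$ ($K{\left(q \right)} = \sqrt{11 + 7} = \sqrt{18} = 3 \sqrt{2}$)
$A = -27$
$A \frac{241}{K{\left(l{\left(-3 \right)} \right)}} = - 27 \frac{241}{3 \sqrt{2}} = - 27 \cdot 241 \frac{\sqrt{2}}{6} = - 27 \frac{241 \sqrt{2}}{6} = - \frac{2169 \sqrt{2}}{2}$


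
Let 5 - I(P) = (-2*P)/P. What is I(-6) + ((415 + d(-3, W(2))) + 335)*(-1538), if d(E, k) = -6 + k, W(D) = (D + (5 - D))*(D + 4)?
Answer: -1190405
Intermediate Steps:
W(D) = 20 + 5*D (W(D) = 5*(4 + D) = 20 + 5*D)
I(P) = 7 (I(P) = 5 - (-2*P)/P = 5 - 1*(-2) = 5 + 2 = 7)
I(-6) + ((415 + d(-3, W(2))) + 335)*(-1538) = 7 + ((415 + (-6 + (20 + 5*2))) + 335)*(-1538) = 7 + ((415 + (-6 + (20 + 10))) + 335)*(-1538) = 7 + ((415 + (-6 + 30)) + 335)*(-1538) = 7 + ((415 + 24) + 335)*(-1538) = 7 + (439 + 335)*(-1538) = 7 + 774*(-1538) = 7 - 1190412 = -1190405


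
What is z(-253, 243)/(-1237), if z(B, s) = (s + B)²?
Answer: -100/1237 ≈ -0.080841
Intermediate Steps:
z(B, s) = (B + s)²
z(-253, 243)/(-1237) = (-253 + 243)²/(-1237) = (-10)²*(-1/1237) = 100*(-1/1237) = -100/1237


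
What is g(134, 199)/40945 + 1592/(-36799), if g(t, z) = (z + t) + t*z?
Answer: 48860619/79301845 ≈ 0.61613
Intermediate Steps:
g(t, z) = t + z + t*z (g(t, z) = (t + z) + t*z = t + z + t*z)
g(134, 199)/40945 + 1592/(-36799) = (134 + 199 + 134*199)/40945 + 1592/(-36799) = (134 + 199 + 26666)*(1/40945) + 1592*(-1/36799) = 26999*(1/40945) - 1592/36799 = 1421/2155 - 1592/36799 = 48860619/79301845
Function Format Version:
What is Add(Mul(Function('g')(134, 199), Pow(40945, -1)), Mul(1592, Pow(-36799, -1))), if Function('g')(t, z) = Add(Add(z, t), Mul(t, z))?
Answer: Rational(48860619, 79301845) ≈ 0.61613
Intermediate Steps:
Function('g')(t, z) = Add(t, z, Mul(t, z)) (Function('g')(t, z) = Add(Add(t, z), Mul(t, z)) = Add(t, z, Mul(t, z)))
Add(Mul(Function('g')(134, 199), Pow(40945, -1)), Mul(1592, Pow(-36799, -1))) = Add(Mul(Add(134, 199, Mul(134, 199)), Pow(40945, -1)), Mul(1592, Pow(-36799, -1))) = Add(Mul(Add(134, 199, 26666), Rational(1, 40945)), Mul(1592, Rational(-1, 36799))) = Add(Mul(26999, Rational(1, 40945)), Rational(-1592, 36799)) = Add(Rational(1421, 2155), Rational(-1592, 36799)) = Rational(48860619, 79301845)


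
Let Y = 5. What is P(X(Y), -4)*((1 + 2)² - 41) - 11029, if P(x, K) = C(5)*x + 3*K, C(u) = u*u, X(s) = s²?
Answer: -30645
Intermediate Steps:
C(u) = u²
P(x, K) = 3*K + 25*x (P(x, K) = 5²*x + 3*K = 25*x + 3*K = 3*K + 25*x)
P(X(Y), -4)*((1 + 2)² - 41) - 11029 = (3*(-4) + 25*5²)*((1 + 2)² - 41) - 11029 = (-12 + 25*25)*(3² - 41) - 11029 = (-12 + 625)*(9 - 41) - 11029 = 613*(-32) - 11029 = -19616 - 11029 = -30645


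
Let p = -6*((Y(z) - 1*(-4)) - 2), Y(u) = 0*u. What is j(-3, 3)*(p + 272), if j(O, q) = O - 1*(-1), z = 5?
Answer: -520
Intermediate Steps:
Y(u) = 0
j(O, q) = 1 + O (j(O, q) = O + 1 = 1 + O)
p = -12 (p = -6*((0 - 1*(-4)) - 2) = -6*((0 + 4) - 2) = -6*(4 - 2) = -6*2 = -12)
j(-3, 3)*(p + 272) = (1 - 3)*(-12 + 272) = -2*260 = -520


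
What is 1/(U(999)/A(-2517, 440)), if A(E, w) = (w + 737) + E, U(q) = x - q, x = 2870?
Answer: -1340/1871 ≈ -0.71619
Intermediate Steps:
U(q) = 2870 - q
A(E, w) = 737 + E + w (A(E, w) = (737 + w) + E = 737 + E + w)
1/(U(999)/A(-2517, 440)) = 1/((2870 - 1*999)/(737 - 2517 + 440)) = 1/((2870 - 999)/(-1340)) = 1/(1871*(-1/1340)) = 1/(-1871/1340) = -1340/1871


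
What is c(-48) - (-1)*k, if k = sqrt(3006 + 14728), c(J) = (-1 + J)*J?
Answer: 2352 + sqrt(17734) ≈ 2485.2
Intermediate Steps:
c(J) = J*(-1 + J)
k = sqrt(17734) ≈ 133.17
c(-48) - (-1)*k = -48*(-1 - 48) - (-1)*sqrt(17734) = -48*(-49) + sqrt(17734) = 2352 + sqrt(17734)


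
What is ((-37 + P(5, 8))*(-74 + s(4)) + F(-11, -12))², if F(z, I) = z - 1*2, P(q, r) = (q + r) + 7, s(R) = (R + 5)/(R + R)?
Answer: 96177249/64 ≈ 1.5028e+6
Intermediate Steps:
s(R) = (5 + R)/(2*R) (s(R) = (5 + R)/((2*R)) = (5 + R)*(1/(2*R)) = (5 + R)/(2*R))
P(q, r) = 7 + q + r
F(z, I) = -2 + z (F(z, I) = z - 2 = -2 + z)
((-37 + P(5, 8))*(-74 + s(4)) + F(-11, -12))² = ((-37 + (7 + 5 + 8))*(-74 + (½)*(5 + 4)/4) + (-2 - 11))² = ((-37 + 20)*(-74 + (½)*(¼)*9) - 13)² = (-17*(-74 + 9/8) - 13)² = (-17*(-583/8) - 13)² = (9911/8 - 13)² = (9807/8)² = 96177249/64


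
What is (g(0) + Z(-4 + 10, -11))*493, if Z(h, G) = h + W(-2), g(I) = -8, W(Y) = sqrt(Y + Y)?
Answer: -986 + 986*I ≈ -986.0 + 986.0*I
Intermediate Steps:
W(Y) = sqrt(2)*sqrt(Y) (W(Y) = sqrt(2*Y) = sqrt(2)*sqrt(Y))
Z(h, G) = h + 2*I (Z(h, G) = h + sqrt(2)*sqrt(-2) = h + sqrt(2)*(I*sqrt(2)) = h + 2*I)
(g(0) + Z(-4 + 10, -11))*493 = (-8 + ((-4 + 10) + 2*I))*493 = (-8 + (6 + 2*I))*493 = (-2 + 2*I)*493 = -986 + 986*I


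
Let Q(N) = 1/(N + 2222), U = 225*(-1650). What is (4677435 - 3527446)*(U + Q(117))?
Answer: -998597259458761/2339 ≈ -4.2693e+11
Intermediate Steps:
U = -371250
Q(N) = 1/(2222 + N)
(4677435 - 3527446)*(U + Q(117)) = (4677435 - 3527446)*(-371250 + 1/(2222 + 117)) = 1149989*(-371250 + 1/2339) = 1149989*(-868353749/2339) = -998597259458761/2339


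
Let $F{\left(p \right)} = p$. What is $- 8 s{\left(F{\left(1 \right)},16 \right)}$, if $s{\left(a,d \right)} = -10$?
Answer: $80$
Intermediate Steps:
$- 8 s{\left(F{\left(1 \right)},16 \right)} = \left(-8\right) \left(-10\right) = 80$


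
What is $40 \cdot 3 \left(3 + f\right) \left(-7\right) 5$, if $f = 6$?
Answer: $-37800$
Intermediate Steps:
$40 \cdot 3 \left(3 + f\right) \left(-7\right) 5 = 40 \cdot 3 \left(3 + 6\right) \left(-7\right) 5 = 40 \cdot 3 \cdot 9 \left(-7\right) 5 = 40 \cdot 27 \left(-7\right) 5 = 40 \left(\left(-189\right) 5\right) = 40 \left(-945\right) = -37800$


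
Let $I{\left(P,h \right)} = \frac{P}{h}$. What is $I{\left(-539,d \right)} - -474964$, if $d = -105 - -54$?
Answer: $\frac{24223703}{51} \approx 4.7497 \cdot 10^{5}$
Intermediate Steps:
$d = -51$ ($d = -105 + 54 = -51$)
$I{\left(-539,d \right)} - -474964 = - \frac{539}{-51} - -474964 = \left(-539\right) \left(- \frac{1}{51}\right) + 474964 = \frac{539}{51} + 474964 = \frac{24223703}{51}$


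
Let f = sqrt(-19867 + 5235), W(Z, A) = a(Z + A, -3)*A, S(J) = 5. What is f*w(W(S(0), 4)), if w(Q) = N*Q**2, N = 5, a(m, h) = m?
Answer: 12960*I*sqrt(3658) ≈ 7.8384e+5*I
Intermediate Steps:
W(Z, A) = A*(A + Z) (W(Z, A) = (Z + A)*A = (A + Z)*A = A*(A + Z))
w(Q) = 5*Q**2
f = 2*I*sqrt(3658) (f = sqrt(-14632) = 2*I*sqrt(3658) ≈ 120.96*I)
f*w(W(S(0), 4)) = (2*I*sqrt(3658))*(5*(4*(4 + 5))**2) = (2*I*sqrt(3658))*(5*(4*9)**2) = (2*I*sqrt(3658))*(5*36**2) = (2*I*sqrt(3658))*(5*1296) = (2*I*sqrt(3658))*6480 = 12960*I*sqrt(3658)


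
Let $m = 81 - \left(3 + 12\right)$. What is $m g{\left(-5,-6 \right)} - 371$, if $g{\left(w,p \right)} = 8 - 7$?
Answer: $-305$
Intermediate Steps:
$g{\left(w,p \right)} = 1$ ($g{\left(w,p \right)} = 8 - 7 = 1$)
$m = 66$ ($m = 81 - 15 = 66$)
$m g{\left(-5,-6 \right)} - 371 = 66 \cdot 1 - 371 = 66 - 371 = -305$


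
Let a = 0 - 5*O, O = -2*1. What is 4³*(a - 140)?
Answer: -8320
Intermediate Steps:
O = -2
a = 10 (a = 0 - 5*(-2) = 0 + 10 = 10)
4³*(a - 140) = 4³*(10 - 140) = 64*(-130) = -8320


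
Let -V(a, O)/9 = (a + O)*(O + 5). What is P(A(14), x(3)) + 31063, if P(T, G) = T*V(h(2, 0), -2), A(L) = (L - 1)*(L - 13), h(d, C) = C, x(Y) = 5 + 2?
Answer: 31765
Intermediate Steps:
x(Y) = 7
V(a, O) = -9*(5 + O)*(O + a) (V(a, O) = -9*(a + O)*(O + 5) = -9*(O + a)*(5 + O) = -9*(5 + O)*(O + a))
A(L) = (-1 + L)*(-13 + L)
P(T, G) = 54*T (P(T, G) = T*(-45*(-2) - 45*0 - 9*(-2)**2 - 9*(-2)*0) = T*(90 + 0 - 9*4 + 0) = T*(90 + 0 - 36 + 0) = T*54 = 54*T)
P(A(14), x(3)) + 31063 = 54*(13 + 14**2 - 14*14) + 31063 = 54*(13 + 196 - 196) + 31063 = 54*13 + 31063 = 702 + 31063 = 31765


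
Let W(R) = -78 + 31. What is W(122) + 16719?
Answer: 16672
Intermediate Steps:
W(R) = -47
W(122) + 16719 = -47 + 16719 = 16672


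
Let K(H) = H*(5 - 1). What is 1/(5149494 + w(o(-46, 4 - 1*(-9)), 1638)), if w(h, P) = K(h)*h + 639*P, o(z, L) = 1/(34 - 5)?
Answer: 841/5210984020 ≈ 1.6139e-7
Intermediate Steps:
K(H) = 4*H (K(H) = H*4 = 4*H)
o(z, L) = 1/29
w(h, P) = 4*h**2 + 639*P (w(h, P) = (4*h)*h + 639*P = 4*h**2 + 639*P)
1/(5149494 + w(o(-46, 4 - 1*(-9)), 1638)) = 1/(5149494 + (4*(1/29)**2 + 639*1638)) = 1/(5149494 + (4*(1/841) + 1046682)) = 1/(5149494 + (4/841 + 1046682)) = 1/(5149494 + 880259566/841) = 1/(5210984020/841) = 841/5210984020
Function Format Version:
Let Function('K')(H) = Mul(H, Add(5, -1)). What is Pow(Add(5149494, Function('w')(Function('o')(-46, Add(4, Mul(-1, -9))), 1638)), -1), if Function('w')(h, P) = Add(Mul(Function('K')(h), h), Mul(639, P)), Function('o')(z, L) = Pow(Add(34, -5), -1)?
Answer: Rational(841, 5210984020) ≈ 1.6139e-7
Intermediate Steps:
Function('K')(H) = Mul(4, H) (Function('K')(H) = Mul(H, 4) = Mul(4, H))
Function('o')(z, L) = Rational(1, 29) (Function('o')(z, L) = Pow(29, -1) = Rational(1, 29))
Function('w')(h, P) = Add(Mul(4, Pow(h, 2)), Mul(639, P)) (Function('w')(h, P) = Add(Mul(Mul(4, h), h), Mul(639, P)) = Add(Mul(4, Pow(h, 2)), Mul(639, P)))
Pow(Add(5149494, Function('w')(Function('o')(-46, Add(4, Mul(-1, -9))), 1638)), -1) = Pow(Add(5149494, Add(Mul(4, Pow(Rational(1, 29), 2)), Mul(639, 1638))), -1) = Pow(Add(5149494, Add(Mul(4, Rational(1, 841)), 1046682)), -1) = Pow(Add(5149494, Add(Rational(4, 841), 1046682)), -1) = Pow(Add(5149494, Rational(880259566, 841)), -1) = Pow(Rational(5210984020, 841), -1) = Rational(841, 5210984020)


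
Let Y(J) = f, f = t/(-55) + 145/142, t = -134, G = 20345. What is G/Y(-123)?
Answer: 158894450/27003 ≈ 5884.3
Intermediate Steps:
f = 27003/7810 (f = -134/(-55) + 145/142 = -134*(-1/55) + 145*(1/142) = 134/55 + 145/142 = 27003/7810 ≈ 3.4575)
Y(J) = 27003/7810
G/Y(-123) = 20345/(27003/7810) = 20345*(7810/27003) = 158894450/27003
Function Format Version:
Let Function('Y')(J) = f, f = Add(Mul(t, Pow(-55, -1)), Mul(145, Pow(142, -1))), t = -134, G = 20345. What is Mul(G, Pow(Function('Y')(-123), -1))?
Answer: Rational(158894450, 27003) ≈ 5884.3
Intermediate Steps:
f = Rational(27003, 7810) (f = Add(Mul(-134, Pow(-55, -1)), Mul(145, Pow(142, -1))) = Add(Mul(-134, Rational(-1, 55)), Mul(145, Rational(1, 142))) = Add(Rational(134, 55), Rational(145, 142)) = Rational(27003, 7810) ≈ 3.4575)
Function('Y')(J) = Rational(27003, 7810)
Mul(G, Pow(Function('Y')(-123), -1)) = Mul(20345, Pow(Rational(27003, 7810), -1)) = Mul(20345, Rational(7810, 27003)) = Rational(158894450, 27003)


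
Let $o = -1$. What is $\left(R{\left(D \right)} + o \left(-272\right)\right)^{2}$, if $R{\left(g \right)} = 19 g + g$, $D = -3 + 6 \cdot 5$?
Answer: $659344$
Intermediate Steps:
$D = 27$ ($D = -3 + 30 = 27$)
$R{\left(g \right)} = 20 g$
$\left(R{\left(D \right)} + o \left(-272\right)\right)^{2} = \left(20 \cdot 27 - -272\right)^{2} = \left(540 + 272\right)^{2} = 812^{2} = 659344$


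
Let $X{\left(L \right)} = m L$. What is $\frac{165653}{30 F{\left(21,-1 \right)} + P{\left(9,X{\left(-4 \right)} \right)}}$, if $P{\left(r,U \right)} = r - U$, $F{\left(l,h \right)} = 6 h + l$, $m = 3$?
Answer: $\frac{165653}{471} \approx 351.71$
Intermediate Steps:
$X{\left(L \right)} = 3 L$
$F{\left(l,h \right)} = l + 6 h$
$\frac{165653}{30 F{\left(21,-1 \right)} + P{\left(9,X{\left(-4 \right)} \right)}} = \frac{165653}{30 \left(21 + 6 \left(-1\right)\right) - \left(-9 + 3 \left(-4\right)\right)} = \frac{165653}{30 \left(21 - 6\right) + \left(9 - -12\right)} = \frac{165653}{30 \cdot 15 + \left(9 + 12\right)} = \frac{165653}{450 + 21} = \frac{165653}{471}$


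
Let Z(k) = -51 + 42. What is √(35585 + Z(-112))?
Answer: 2*√8894 ≈ 188.62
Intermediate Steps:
Z(k) = -9
√(35585 + Z(-112)) = √(35585 - 9) = √35576 = 2*√8894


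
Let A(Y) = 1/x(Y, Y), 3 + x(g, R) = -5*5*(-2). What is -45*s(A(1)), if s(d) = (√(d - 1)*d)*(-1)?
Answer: 45*I*√2162/2209 ≈ 0.94721*I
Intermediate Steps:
x(g, R) = 47 (x(g, R) = -3 - 5*5*(-2) = -3 - 25*(-2) = -3 + 50 = 47)
A(Y) = 1/47
s(d) = -d*√(-1 + d) (s(d) = (√(-1 + d)*d)*(-1) = (d*√(-1 + d))*(-1) = -d*√(-1 + d))
-45*s(A(1)) = -(-45)*√(-1 + 1/47)/47 = -(-45)*√(-46/47)/47 = -(-45)*I*√2162/47/47 = -(-45)*I*√2162/2209 = 45*I*√2162/2209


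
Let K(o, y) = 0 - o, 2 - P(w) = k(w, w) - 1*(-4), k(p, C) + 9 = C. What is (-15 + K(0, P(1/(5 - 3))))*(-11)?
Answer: 165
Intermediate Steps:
k(p, C) = -9 + C
P(w) = 7 - w (P(w) = 2 - ((-9 + w) - 1*(-4)) = 2 - ((-9 + w) + 4) = 2 - (-5 + w) = 2 + (5 - w) = 7 - w)
K(o, y) = -o
(-15 + K(0, P(1/(5 - 3))))*(-11) = (-15 - 1*0)*(-11) = (-15 + 0)*(-11) = -15*(-11) = 165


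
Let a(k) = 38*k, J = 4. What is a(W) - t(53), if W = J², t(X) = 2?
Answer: 606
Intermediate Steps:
W = 16 (W = 4² = 16)
a(W) - t(53) = 38*16 - 1*2 = 608 - 2 = 606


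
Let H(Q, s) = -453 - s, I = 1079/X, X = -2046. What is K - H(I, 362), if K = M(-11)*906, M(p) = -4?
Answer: -2809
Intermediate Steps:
I = -1079/2046 (I = 1079/(-2046) = 1079*(-1/2046) = -1079/2046 ≈ -0.52737)
K = -3624 (K = -4*906 = -3624)
K - H(I, 362) = -3624 - (-453 - 1*362) = -3624 - (-453 - 362) = -3624 - 1*(-815) = -3624 + 815 = -2809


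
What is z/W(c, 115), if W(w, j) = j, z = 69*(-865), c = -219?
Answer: -519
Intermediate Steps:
z = -59685
z/W(c, 115) = -59685/115 = -59685*1/115 = -519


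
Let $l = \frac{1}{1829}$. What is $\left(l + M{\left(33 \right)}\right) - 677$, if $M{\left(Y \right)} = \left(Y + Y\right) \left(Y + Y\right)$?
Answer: $\frac{6728892}{1829} \approx 3679.0$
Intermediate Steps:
$M{\left(Y \right)} = 4 Y^{2}$ ($M{\left(Y \right)} = 2 Y 2 Y = 4 Y^{2}$)
$l = \frac{1}{1829} \approx 0.00054675$
$\left(l + M{\left(33 \right)}\right) - 677 = \left(\frac{1}{1829} + 4 \cdot 33^{2}\right) - 677 = \left(\frac{1}{1829} + 4 \cdot 1089\right) - 677 = \left(\frac{1}{1829} + 4356\right) - 677 = \frac{7967125}{1829} - 677 = \frac{6728892}{1829}$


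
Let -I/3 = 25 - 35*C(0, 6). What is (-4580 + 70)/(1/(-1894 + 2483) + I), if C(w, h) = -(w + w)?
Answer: 1328195/22087 ≈ 60.135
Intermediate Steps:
C(w, h) = -2*w
I = -75 (I = -3*(25 - (-70)*0) = -3*(25 - 35*0) = -3*(25 + 0) = -3*25 = -75)
(-4580 + 70)/(1/(-1894 + 2483) + I) = (-4580 + 70)/(1/(-1894 + 2483) - 75) = -4510/(1/589 - 75) = -4510/(-44174/589) = -4510*(-589/44174) = 1328195/22087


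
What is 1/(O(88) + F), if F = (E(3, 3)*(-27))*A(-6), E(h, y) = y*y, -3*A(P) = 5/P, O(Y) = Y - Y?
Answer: -2/135 ≈ -0.014815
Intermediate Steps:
O(Y) = 0
A(P) = -5/(3*P)
E(h, y) = y²
F = -135/2 (F = (3²*(-27))*(-5/3/(-6)) = (9*(-27))*(-5/3*(-⅙)) = -243*5/18 = -135/2 ≈ -67.500)
1/(O(88) + F) = 1/(0 - 135/2) = 1/(-135/2) = -2/135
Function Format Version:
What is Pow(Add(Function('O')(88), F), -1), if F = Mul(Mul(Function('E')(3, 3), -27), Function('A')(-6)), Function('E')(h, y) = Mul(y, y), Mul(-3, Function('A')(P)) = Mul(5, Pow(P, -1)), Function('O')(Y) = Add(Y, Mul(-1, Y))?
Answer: Rational(-2, 135) ≈ -0.014815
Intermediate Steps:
Function('O')(Y) = 0
Function('A')(P) = Mul(Rational(-5, 3), Pow(P, -1)) (Function('A')(P) = Mul(Rational(-1, 3), Mul(5, Pow(P, -1))) = Mul(Rational(-5, 3), Pow(P, -1)))
Function('E')(h, y) = Pow(y, 2)
F = Rational(-135, 2) (F = Mul(Mul(Pow(3, 2), -27), Mul(Rational(-5, 3), Pow(-6, -1))) = Mul(Mul(9, -27), Mul(Rational(-5, 3), Rational(-1, 6))) = Mul(-243, Rational(5, 18)) = Rational(-135, 2) ≈ -67.500)
Pow(Add(Function('O')(88), F), -1) = Pow(Add(0, Rational(-135, 2)), -1) = Pow(Rational(-135, 2), -1) = Rational(-2, 135)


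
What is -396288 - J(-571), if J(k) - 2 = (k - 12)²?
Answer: -736179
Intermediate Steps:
J(k) = 2 + (-12 + k)² (J(k) = 2 + (k - 12)² = 2 + (-12 + k)²)
-396288 - J(-571) = -396288 - (2 + (-12 - 571)²) = -396288 - (2 + (-583)²) = -396288 - (2 + 339889) = -396288 - 1*339891 = -396288 - 339891 = -736179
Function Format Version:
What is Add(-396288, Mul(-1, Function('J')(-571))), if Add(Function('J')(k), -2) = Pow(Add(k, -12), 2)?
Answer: -736179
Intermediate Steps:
Function('J')(k) = Add(2, Pow(Add(-12, k), 2)) (Function('J')(k) = Add(2, Pow(Add(k, -12), 2)) = Add(2, Pow(Add(-12, k), 2)))
Add(-396288, Mul(-1, Function('J')(-571))) = Add(-396288, Mul(-1, Add(2, Pow(Add(-12, -571), 2)))) = Add(-396288, Mul(-1, Add(2, Pow(-583, 2)))) = Add(-396288, Mul(-1, Add(2, 339889))) = Add(-396288, Mul(-1, 339891)) = Add(-396288, -339891) = -736179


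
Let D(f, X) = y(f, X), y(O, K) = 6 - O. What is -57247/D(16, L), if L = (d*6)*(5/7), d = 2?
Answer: 57247/10 ≈ 5724.7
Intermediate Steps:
L = 60/7 (L = (2*6)*(5/7) = 12*(5*(1/7)) = 12*(5/7) = 60/7 ≈ 8.5714)
D(f, X) = 6 - f
-57247/D(16, L) = -57247/(6 - 1*16) = -57247/(6 - 16) = -57247/(-10) = -57247*(-1/10) = 57247/10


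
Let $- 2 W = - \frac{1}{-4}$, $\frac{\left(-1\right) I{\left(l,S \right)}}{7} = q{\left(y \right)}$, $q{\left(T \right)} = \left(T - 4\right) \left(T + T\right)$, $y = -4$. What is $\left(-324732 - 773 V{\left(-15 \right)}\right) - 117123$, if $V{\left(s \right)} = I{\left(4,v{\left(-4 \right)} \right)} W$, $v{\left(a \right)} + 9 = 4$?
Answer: $-485143$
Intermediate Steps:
$v{\left(a \right)} = -5$ ($v{\left(a \right)} = -9 + 4 = -5$)
$q{\left(T \right)} = 2 T \left(-4 + T\right)$ ($q{\left(T \right)} = \left(-4 + T\right) 2 T = 2 T \left(-4 + T\right)$)
$I{\left(l,S \right)} = -448$ ($I{\left(l,S \right)} = - 7 \cdot 2 \left(-4\right) \left(-4 - 4\right) = - 7 \cdot 2 \left(-4\right) \left(-8\right) = \left(-7\right) 64 = -448$)
$W = - \frac{1}{8}$ ($W = - \frac{\left(-1\right) \frac{1}{-4}}{2} = - \frac{\left(-1\right) \left(- \frac{1}{4}\right)}{2} = \left(- \frac{1}{2}\right) \frac{1}{4} = - \frac{1}{8} \approx -0.125$)
$V{\left(s \right)} = 56$ ($V{\left(s \right)} = \left(-448\right) \left(- \frac{1}{8}\right) = 56$)
$\left(-324732 - 773 V{\left(-15 \right)}\right) - 117123 = \left(-324732 - 43288\right) - 117123 = -368020 - 117123 = -485143$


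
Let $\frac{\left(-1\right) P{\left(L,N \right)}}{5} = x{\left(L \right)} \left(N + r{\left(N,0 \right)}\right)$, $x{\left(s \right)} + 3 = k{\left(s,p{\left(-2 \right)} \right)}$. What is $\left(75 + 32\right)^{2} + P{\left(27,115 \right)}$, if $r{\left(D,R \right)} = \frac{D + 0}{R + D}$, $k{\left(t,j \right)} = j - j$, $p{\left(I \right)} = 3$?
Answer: $13189$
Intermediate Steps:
$k{\left(t,j \right)} = 0$
$r{\left(D,R \right)} = \frac{D}{D + R}$
$x{\left(s \right)} = -3$ ($x{\left(s \right)} = -3 + 0 = -3$)
$P{\left(L,N \right)} = 15 + 15 N$ ($P{\left(L,N \right)} = - 5 \left(- 3 \left(N + \frac{N}{N + 0}\right)\right) = - 5 \left(- 3 \left(N + \frac{N}{N}\right)\right) = - 5 \left(- 3 \left(N + 1\right)\right) = - 5 \left(- 3 \left(1 + N\right)\right) = - 5 \left(-3 - 3 N\right) = 15 + 15 N$)
$\left(75 + 32\right)^{2} + P{\left(27,115 \right)} = \left(75 + 32\right)^{2} + \left(15 + 15 \cdot 115\right) = 107^{2} + \left(15 + 1725\right) = 11449 + 1740 = 13189$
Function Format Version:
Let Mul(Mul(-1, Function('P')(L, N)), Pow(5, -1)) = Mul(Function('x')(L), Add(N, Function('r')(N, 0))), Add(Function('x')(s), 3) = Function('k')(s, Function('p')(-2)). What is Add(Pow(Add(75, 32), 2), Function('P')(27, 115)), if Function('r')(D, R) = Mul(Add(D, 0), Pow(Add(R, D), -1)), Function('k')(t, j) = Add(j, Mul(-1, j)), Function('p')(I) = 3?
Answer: 13189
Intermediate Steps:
Function('k')(t, j) = 0
Function('r')(D, R) = Mul(D, Pow(Add(D, R), -1))
Function('x')(s) = -3 (Function('x')(s) = Add(-3, 0) = -3)
Function('P')(L, N) = Add(15, Mul(15, N)) (Function('P')(L, N) = Mul(-5, Mul(-3, Add(N, Mul(N, Pow(Add(N, 0), -1))))) = Mul(-5, Mul(-3, Add(N, Mul(N, Pow(N, -1))))) = Mul(-5, Mul(-3, Add(N, 1))) = Mul(-5, Mul(-3, Add(1, N))) = Mul(-5, Add(-3, Mul(-3, N))) = Add(15, Mul(15, N)))
Add(Pow(Add(75, 32), 2), Function('P')(27, 115)) = Add(Pow(Add(75, 32), 2), Add(15, Mul(15, 115))) = Add(Pow(107, 2), Add(15, 1725)) = Add(11449, 1740) = 13189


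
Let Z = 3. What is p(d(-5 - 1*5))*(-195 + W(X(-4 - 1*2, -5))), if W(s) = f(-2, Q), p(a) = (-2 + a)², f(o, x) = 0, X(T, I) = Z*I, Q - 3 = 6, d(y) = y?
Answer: -28080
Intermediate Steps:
Q = 9 (Q = 3 + 6 = 9)
X(T, I) = 3*I
W(s) = 0
p(d(-5 - 1*5))*(-195 + W(X(-4 - 1*2, -5))) = (-2 + (-5 - 1*5))²*(-195 + 0) = (-2 + (-5 - 5))²*(-195) = (-2 - 10)²*(-195) = (-12)²*(-195) = 144*(-195) = -28080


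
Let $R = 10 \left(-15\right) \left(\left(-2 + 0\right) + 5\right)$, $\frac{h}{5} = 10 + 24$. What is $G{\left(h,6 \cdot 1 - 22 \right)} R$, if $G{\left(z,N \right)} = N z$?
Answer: $1224000$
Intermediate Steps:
$h = 170$ ($h = 5 \left(10 + 24\right) = 5 \cdot 34 = 170$)
$R = -450$ ($R = - 150 \left(-2 + 5\right) = \left(-150\right) 3 = -450$)
$G{\left(h,6 \cdot 1 - 22 \right)} R = \left(6 \cdot 1 - 22\right) 170 \left(-450\right) = \left(6 - 22\right) 170 \left(-450\right) = \left(-16\right) 170 \left(-450\right) = \left(-2720\right) \left(-450\right) = 1224000$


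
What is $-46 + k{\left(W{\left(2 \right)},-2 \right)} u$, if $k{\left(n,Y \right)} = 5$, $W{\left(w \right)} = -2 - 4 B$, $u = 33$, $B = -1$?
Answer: $119$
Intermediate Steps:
$W{\left(w \right)} = 2$ ($W{\left(w \right)} = -2 - -4 = -2 + 4 = 2$)
$-46 + k{\left(W{\left(2 \right)},-2 \right)} u = -46 + 5 \cdot 33 = -46 + 165 = 119$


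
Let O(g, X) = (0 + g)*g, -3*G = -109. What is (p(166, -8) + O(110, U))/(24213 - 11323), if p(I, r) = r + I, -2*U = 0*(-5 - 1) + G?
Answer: 6129/6445 ≈ 0.95097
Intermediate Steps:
G = 109/3 (G = -⅓*(-109) = 109/3 ≈ 36.333)
U = -109/6 (U = -(0*(-5 - 1) + 109/3)/2 = -(0*(-6) + 109/3)/2 = -(0 + 109/3)/2 = -½*109/3 = -109/6 ≈ -18.167)
O(g, X) = g² (O(g, X) = g*g = g²)
p(I, r) = I + r
(p(166, -8) + O(110, U))/(24213 - 11323) = ((166 - 8) + 110²)/(24213 - 11323) = (158 + 12100)/12890 = 12258*(1/12890) = 6129/6445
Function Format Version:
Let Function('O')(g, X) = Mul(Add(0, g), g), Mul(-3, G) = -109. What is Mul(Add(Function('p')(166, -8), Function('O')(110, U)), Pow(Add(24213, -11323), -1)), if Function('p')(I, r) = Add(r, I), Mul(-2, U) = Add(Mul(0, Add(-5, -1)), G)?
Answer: Rational(6129, 6445) ≈ 0.95097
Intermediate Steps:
G = Rational(109, 3) (G = Mul(Rational(-1, 3), -109) = Rational(109, 3) ≈ 36.333)
U = Rational(-109, 6) (U = Mul(Rational(-1, 2), Add(Mul(0, Add(-5, -1)), Rational(109, 3))) = Mul(Rational(-1, 2), Add(Mul(0, -6), Rational(109, 3))) = Mul(Rational(-1, 2), Add(0, Rational(109, 3))) = Mul(Rational(-1, 2), Rational(109, 3)) = Rational(-109, 6) ≈ -18.167)
Function('O')(g, X) = Pow(g, 2) (Function('O')(g, X) = Mul(g, g) = Pow(g, 2))
Function('p')(I, r) = Add(I, r)
Mul(Add(Function('p')(166, -8), Function('O')(110, U)), Pow(Add(24213, -11323), -1)) = Mul(Add(Add(166, -8), Pow(110, 2)), Pow(Add(24213, -11323), -1)) = Mul(Add(158, 12100), Pow(12890, -1)) = Mul(12258, Rational(1, 12890)) = Rational(6129, 6445)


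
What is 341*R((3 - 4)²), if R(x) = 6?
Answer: 2046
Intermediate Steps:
341*R((3 - 4)²) = 341*6 = 2046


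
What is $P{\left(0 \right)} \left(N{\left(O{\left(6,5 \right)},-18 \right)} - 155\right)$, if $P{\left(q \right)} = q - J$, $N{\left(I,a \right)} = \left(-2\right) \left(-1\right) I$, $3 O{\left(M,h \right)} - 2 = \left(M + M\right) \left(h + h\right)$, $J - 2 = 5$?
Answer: $\frac{1547}{3} \approx 515.67$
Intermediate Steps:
$J = 7$ ($J = 2 + 5 = 7$)
$O{\left(M,h \right)} = \frac{2}{3} + \frac{4 M h}{3}$ ($O{\left(M,h \right)} = \frac{2}{3} + \frac{\left(M + M\right) \left(h + h\right)}{3} = \frac{2}{3} + \frac{2 M 2 h}{3} = \frac{2}{3} + \frac{4 M h}{3}$)
$N{\left(I,a \right)} = 2 I$
$P{\left(q \right)} = -7 + q$ ($P{\left(q \right)} = q - 7 = -7 + q$)
$P{\left(0 \right)} \left(N{\left(O{\left(6,5 \right)},-18 \right)} - 155\right) = \left(-7 + 0\right) \left(2 \left(\frac{2}{3} + \frac{4}{3} \cdot 6 \cdot 5\right) - 155\right) = - 7 \left(2 \left(\frac{2}{3} + 40\right) - 155\right) = - 7 \left(2 \cdot \frac{122}{3} - 155\right) = - 7 \left(\frac{244}{3} - 155\right) = \left(-7\right) \left(- \frac{221}{3}\right) = \frac{1547}{3}$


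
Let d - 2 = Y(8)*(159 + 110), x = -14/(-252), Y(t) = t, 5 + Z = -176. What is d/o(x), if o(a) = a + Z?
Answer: -38772/3257 ≈ -11.904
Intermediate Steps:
Z = -181 (Z = -5 - 176 = -181)
x = 1/18 (x = -14*(-1/252) = 1/18 ≈ 0.055556)
o(a) = -181 + a (o(a) = a - 181 = -181 + a)
d = 2154 (d = 2 + 8*(159 + 110) = 2 + 8*269 = 2 + 2152 = 2154)
d/o(x) = 2154/(-181 + 1/18) = 2154/(-3257/18) = 2154*(-18/3257) = -38772/3257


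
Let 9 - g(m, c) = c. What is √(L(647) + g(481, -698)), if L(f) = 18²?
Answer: √1031 ≈ 32.109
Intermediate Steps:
g(m, c) = 9 - c
L(f) = 324
√(L(647) + g(481, -698)) = √(324 + (9 - 1*(-698))) = √(324 + (9 + 698)) = √(324 + 707) = √1031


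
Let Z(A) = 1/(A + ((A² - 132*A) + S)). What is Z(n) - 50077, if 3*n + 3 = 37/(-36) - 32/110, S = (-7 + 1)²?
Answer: -400475966500657/7997204341 ≈ -50077.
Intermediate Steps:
S = 36 (S = (-6)² = 36)
n = -8551/5940 (n = -1 + (37/(-36) - 32/110)/3 = -1 + (37*(-1/36) - 32*1/110)/3 = -1 + (-37/36 - 16/55)/3 = -1 + (⅓)*(-2611/1980) = -1 - 2611/5940 = -8551/5940 ≈ -1.4396)
Z(A) = 1/(36 + A² - 131*A) (Z(A) = 1/(A + ((A² - 132*A) + 36)) = 1/(A + (36 + A² - 132*A)) = 1/(36 + A² - 131*A))
Z(n) - 50077 = 1/(36 + (-8551/5940)² - 131*(-8551/5940)) - 50077 = 1/(36 + 73119601/35283600 + 1120181/5940) - 50077 = 1/(7997204341/35283600) - 50077 = 35283600/7997204341 - 50077 = -400475966500657/7997204341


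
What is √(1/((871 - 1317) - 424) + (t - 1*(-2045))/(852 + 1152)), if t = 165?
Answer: √5813706705/72645 ≈ 1.0496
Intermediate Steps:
√(1/((871 - 1317) - 424) + (t - 1*(-2045))/(852 + 1152)) = √(1/((871 - 1317) - 424) + (165 - 1*(-2045))/(852 + 1152)) = √(1/(-446 - 424) + (165 + 2045)/2004) = √(1/(-870) + 2210*(1/2004)) = √(-1/870 + 1105/1002) = √(80029/72645) = √5813706705/72645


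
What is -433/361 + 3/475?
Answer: -10768/9025 ≈ -1.1931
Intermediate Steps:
-433/361 + 3/475 = -10768/9025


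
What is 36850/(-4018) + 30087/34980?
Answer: -194687239/23424940 ≈ -8.3111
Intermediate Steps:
36850/(-4018) + 30087/34980 = 36850*(-1/4018) + 30087*(1/34980) = -18425/2009 + 10029/11660 = -194687239/23424940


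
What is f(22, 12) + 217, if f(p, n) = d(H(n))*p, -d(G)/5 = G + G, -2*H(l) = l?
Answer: 1537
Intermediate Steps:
H(l) = -l/2
d(G) = -10*G (d(G) = -5*(G + G) = -10*G)
f(p, n) = 5*n*p (f(p, n) = (-(-5)*n)*p = (5*n)*p = 5*n*p)
f(22, 12) + 217 = 5*12*22 + 217 = 1320 + 217 = 1537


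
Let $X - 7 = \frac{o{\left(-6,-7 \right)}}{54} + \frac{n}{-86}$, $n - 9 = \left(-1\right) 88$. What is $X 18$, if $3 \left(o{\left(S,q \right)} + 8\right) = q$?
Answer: $\frac{53828}{387} \approx 139.09$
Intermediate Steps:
$n = -79$ ($n = 9 - 88 = -79$)
$o{\left(S,q \right)} = -8 + \frac{q}{3}$
$X = \frac{26914}{3483}$ ($X = 7 + \left(\frac{-8 + \frac{1}{3} \left(-7\right)}{54} - \frac{79}{-86}\right) = 7 + \left(\left(-8 - \frac{7}{3}\right) \frac{1}{54} - - \frac{79}{86}\right) = 7 + \left(\left(- \frac{31}{3}\right) \frac{1}{54} + \frac{79}{86}\right) = 7 + \left(- \frac{31}{162} + \frac{79}{86}\right) = 7 + \frac{2533}{3483} = \frac{26914}{3483} \approx 7.7272$)
$X 18 = \frac{26914}{3483} \cdot 18 = \frac{53828}{387}$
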